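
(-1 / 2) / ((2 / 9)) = -9 / 4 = -2.25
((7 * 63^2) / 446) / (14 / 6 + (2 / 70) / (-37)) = 107936955 / 4041652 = 26.71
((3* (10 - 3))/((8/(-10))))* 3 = -315/4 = -78.75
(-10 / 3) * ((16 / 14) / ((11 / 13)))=-1040 / 231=-4.50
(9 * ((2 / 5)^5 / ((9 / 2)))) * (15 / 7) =192 / 4375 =0.04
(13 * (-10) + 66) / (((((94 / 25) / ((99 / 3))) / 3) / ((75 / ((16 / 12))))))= -4455000 / 47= -94787.23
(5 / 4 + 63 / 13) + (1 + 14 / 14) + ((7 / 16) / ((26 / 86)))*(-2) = 541 / 104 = 5.20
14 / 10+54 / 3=19.40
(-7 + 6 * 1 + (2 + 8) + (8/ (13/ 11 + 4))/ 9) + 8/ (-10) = 21473/ 2565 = 8.37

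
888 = 888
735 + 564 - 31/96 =1298.68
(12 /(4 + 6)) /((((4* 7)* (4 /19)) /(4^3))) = 456 /35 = 13.03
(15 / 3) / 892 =5 / 892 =0.01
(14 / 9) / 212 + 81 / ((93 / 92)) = 2369953 / 29574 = 80.14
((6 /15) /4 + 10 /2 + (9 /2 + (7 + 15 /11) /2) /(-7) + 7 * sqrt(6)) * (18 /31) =12.20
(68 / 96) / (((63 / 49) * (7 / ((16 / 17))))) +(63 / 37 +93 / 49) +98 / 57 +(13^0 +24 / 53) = 337506985 / 49293657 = 6.85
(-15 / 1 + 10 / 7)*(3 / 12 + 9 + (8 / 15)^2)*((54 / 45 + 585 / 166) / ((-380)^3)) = 11215367 / 1006756800000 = 0.00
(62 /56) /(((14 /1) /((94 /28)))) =1457 /5488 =0.27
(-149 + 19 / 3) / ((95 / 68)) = -29104 / 285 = -102.12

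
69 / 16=4.31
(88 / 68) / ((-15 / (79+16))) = -418 / 51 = -8.20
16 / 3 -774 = -2306 / 3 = -768.67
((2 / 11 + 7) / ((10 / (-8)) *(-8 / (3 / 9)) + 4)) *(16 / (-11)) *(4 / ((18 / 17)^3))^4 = -2707479808303007 / 68347947828402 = -39.61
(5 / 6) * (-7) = -35 / 6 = -5.83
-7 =-7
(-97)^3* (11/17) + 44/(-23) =-230907017/391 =-590555.03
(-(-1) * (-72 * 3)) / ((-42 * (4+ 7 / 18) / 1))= 648 / 553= 1.17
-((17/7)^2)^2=-83521/2401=-34.79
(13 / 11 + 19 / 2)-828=-17981 / 22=-817.32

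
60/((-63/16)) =-320/21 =-15.24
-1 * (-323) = 323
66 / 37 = 1.78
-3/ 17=-0.18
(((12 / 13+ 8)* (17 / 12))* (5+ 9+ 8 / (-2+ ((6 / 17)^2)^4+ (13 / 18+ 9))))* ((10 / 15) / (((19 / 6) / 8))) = 320.12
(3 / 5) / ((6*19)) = 1 / 190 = 0.01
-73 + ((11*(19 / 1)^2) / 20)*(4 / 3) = 2876 / 15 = 191.73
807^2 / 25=26049.96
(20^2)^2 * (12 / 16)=120000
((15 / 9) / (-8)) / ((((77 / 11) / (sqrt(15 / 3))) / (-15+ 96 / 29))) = 565* sqrt(5) / 1624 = 0.78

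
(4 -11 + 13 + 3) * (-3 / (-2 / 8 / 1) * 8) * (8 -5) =2592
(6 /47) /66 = 1 /517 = 0.00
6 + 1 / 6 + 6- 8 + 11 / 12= 61 / 12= 5.08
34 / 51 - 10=-28 / 3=-9.33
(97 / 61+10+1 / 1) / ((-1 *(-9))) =256 / 183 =1.40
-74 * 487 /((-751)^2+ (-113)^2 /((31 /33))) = -558589 /8952704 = -0.06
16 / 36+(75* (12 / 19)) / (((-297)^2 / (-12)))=27188 / 62073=0.44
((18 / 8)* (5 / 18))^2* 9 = 225 / 64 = 3.52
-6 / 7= -0.86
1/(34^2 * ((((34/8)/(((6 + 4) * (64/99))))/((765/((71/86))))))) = 275200/225709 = 1.22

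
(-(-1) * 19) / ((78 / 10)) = 95 / 39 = 2.44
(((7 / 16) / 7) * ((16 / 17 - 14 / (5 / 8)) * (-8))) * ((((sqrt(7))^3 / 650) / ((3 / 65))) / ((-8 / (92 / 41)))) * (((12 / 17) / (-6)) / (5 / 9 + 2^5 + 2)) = 220248 * sqrt(7) / 92125975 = 0.01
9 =9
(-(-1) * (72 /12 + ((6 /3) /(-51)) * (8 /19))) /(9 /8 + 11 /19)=46384 /13209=3.51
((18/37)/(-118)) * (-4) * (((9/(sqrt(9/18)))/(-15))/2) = -54 * sqrt(2)/10915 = -0.01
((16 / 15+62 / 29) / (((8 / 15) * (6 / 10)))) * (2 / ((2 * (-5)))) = -697 / 348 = -2.00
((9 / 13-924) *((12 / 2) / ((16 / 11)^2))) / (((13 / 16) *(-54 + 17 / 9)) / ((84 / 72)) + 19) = 13071267 / 86320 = 151.43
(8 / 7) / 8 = 1 / 7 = 0.14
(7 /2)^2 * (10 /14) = 8.75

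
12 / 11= 1.09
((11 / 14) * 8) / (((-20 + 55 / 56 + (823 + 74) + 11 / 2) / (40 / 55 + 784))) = 276224 / 49475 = 5.58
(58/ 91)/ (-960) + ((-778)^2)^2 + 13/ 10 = 3200597143662167/ 8736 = 366368720657.30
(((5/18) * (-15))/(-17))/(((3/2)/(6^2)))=100/17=5.88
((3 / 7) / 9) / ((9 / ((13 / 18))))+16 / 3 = 5.34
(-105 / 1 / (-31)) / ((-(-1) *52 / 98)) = 5145 / 806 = 6.38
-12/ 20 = -3/ 5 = -0.60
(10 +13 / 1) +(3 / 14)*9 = 349 / 14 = 24.93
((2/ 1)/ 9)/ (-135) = -2/ 1215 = -0.00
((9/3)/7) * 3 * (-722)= -6498/7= -928.29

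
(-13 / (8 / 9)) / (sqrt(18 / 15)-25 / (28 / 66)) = 1911 * sqrt(30) / 2267966 + 1126125 / 4535932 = 0.25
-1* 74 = -74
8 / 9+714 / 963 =1570 / 963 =1.63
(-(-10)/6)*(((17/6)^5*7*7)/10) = 1491.19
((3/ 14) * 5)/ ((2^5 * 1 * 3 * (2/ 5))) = 25/ 896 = 0.03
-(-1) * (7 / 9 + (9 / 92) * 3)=887 / 828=1.07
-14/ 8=-7/ 4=-1.75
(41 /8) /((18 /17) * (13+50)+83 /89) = 62033 /818696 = 0.08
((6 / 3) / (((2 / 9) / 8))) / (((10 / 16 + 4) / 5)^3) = 4608000 / 50653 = 90.97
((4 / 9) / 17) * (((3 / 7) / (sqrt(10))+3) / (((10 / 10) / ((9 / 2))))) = 3 * sqrt(10) / 595+6 / 17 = 0.37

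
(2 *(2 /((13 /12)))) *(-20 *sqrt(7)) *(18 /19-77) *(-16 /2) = -118872.43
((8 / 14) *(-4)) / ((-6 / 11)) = 88 / 21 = 4.19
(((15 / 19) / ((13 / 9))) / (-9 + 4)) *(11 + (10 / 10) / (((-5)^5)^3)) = -477037931742 / 396728515625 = -1.20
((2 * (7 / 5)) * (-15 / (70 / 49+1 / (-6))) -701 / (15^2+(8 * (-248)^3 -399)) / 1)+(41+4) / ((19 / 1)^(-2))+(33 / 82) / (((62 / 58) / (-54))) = 133091748562444103 / 8219910121930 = 16191.39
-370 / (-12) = 185 / 6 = 30.83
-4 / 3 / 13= -4 / 39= -0.10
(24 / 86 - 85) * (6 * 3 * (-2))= 131148 / 43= 3049.95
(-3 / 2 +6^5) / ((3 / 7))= 36281 / 2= 18140.50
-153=-153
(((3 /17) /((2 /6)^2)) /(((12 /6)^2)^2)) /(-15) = -9 /1360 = -0.01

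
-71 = -71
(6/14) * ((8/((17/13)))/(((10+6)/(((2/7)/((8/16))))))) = 78/833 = 0.09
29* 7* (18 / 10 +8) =9947 / 5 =1989.40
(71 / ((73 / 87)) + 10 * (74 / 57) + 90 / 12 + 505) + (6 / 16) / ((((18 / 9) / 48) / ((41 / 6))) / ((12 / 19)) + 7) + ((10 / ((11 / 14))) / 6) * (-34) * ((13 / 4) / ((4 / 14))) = -132739247197 / 631410945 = -210.23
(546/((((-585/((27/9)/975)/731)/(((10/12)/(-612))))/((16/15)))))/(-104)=-301/10266750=-0.00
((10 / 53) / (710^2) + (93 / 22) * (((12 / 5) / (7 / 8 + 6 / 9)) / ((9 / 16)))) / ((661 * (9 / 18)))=2544341995 / 71876750671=0.04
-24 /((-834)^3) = 1 /24170571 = 0.00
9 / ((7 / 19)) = 171 / 7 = 24.43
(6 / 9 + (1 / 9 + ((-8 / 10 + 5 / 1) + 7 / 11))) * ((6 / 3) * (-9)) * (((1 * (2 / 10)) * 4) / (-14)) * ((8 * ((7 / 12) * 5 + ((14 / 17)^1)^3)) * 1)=650708408 / 4053225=160.54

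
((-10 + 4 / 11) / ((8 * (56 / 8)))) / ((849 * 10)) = -53 / 2614920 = -0.00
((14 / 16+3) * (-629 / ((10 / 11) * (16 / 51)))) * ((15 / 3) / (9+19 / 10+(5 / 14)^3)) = -18760280385 / 4805536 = -3903.89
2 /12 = 1 /6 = 0.17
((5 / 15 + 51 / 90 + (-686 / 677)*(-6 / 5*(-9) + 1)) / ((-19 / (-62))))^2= 1301.79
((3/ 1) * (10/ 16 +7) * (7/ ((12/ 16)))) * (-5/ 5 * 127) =-54229/ 2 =-27114.50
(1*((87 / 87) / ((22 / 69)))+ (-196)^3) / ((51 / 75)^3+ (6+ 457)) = -2588276921875 / 159264336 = -16251.45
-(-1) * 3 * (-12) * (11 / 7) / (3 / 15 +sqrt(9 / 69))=11385 / 91-2475 * sqrt(69) / 91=-100.81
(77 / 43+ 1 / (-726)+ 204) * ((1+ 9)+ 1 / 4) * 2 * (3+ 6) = 790192713 / 20812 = 37968.13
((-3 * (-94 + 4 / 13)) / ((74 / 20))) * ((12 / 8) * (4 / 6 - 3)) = -127890 / 481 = -265.88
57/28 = 2.04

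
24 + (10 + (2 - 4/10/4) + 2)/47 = 11419/470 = 24.30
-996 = -996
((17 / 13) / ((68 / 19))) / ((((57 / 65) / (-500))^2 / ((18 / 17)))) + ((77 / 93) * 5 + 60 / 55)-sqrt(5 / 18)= 41561103373 / 330429-sqrt(10) / 6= 125778.70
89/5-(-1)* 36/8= 223/10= 22.30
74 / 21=3.52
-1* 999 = -999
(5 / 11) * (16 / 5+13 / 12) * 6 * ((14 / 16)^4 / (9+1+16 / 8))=617057 / 1081344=0.57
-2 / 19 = -0.11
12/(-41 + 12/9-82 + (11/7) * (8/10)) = -1260/12643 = -0.10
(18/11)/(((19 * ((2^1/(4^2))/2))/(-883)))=-254304/209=-1216.77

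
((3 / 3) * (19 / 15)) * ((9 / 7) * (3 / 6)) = 57 / 70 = 0.81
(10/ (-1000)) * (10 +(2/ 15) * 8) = -83/ 750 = -0.11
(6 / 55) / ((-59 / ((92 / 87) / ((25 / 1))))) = -184 / 2352625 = -0.00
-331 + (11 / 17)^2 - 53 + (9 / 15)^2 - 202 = -4228224 / 7225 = -585.22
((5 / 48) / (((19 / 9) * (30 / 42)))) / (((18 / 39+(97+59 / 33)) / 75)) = 675675 / 12943712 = 0.05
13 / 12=1.08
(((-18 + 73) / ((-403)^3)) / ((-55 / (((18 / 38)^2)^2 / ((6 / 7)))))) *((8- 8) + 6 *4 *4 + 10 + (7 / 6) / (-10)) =32419359 / 341184689018680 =0.00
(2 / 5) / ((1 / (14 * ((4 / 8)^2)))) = 7 / 5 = 1.40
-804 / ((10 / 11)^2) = -24321 / 25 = -972.84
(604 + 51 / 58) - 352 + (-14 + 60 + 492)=45871 / 58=790.88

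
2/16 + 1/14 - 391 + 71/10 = -107437/280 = -383.70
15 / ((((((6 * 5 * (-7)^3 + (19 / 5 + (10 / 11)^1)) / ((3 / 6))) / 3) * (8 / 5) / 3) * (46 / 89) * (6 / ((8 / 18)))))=-122375 / 208174288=-0.00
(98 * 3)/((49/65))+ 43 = 433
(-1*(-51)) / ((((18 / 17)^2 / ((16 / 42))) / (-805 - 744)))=-15220474 / 567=-26843.87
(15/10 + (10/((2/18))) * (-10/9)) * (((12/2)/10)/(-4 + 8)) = -591/40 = -14.78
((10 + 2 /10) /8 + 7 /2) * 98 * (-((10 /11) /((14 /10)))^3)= -1193750 /9317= -128.13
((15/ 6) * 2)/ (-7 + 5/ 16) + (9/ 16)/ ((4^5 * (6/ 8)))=-327359/ 438272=-0.75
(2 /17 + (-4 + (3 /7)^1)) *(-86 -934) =24660 /7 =3522.86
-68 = -68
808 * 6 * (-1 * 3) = -14544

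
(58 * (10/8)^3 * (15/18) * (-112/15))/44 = -25375/1584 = -16.02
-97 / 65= -1.49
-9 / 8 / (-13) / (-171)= -1 / 1976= -0.00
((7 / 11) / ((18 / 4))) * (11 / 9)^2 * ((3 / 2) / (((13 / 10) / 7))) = 5390 / 3159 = 1.71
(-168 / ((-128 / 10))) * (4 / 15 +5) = 69.12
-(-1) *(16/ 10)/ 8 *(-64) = -64/ 5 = -12.80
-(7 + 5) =-12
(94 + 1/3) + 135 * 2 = 1093/3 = 364.33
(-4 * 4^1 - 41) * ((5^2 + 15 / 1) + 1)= -2337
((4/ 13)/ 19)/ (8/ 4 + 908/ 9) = 18/ 114361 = 0.00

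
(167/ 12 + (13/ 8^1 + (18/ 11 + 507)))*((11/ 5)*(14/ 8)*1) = 968681/ 480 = 2018.09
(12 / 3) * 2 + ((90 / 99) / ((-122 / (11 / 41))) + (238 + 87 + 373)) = 1765701 / 2501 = 706.00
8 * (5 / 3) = 40 / 3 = 13.33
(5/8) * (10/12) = 25/48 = 0.52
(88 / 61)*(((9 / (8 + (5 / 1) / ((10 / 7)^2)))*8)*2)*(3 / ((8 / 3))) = 25920 / 1159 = 22.36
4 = 4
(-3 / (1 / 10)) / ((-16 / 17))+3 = 279 / 8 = 34.88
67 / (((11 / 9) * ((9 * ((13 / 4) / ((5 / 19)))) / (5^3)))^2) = 418750000 / 7382089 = 56.73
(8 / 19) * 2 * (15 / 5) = 48 / 19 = 2.53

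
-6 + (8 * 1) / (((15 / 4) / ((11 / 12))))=-182 / 45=-4.04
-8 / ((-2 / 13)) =52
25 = 25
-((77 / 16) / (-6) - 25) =2477 / 96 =25.80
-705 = -705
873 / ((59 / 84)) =73332 / 59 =1242.92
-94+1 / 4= -375 / 4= -93.75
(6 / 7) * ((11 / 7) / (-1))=-66 / 49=-1.35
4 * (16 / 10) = 32 / 5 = 6.40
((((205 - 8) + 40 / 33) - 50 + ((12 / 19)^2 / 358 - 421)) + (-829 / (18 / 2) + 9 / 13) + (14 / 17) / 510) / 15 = -43767453839633 / 1802593853775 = -24.28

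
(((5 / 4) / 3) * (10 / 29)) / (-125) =-1 / 870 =-0.00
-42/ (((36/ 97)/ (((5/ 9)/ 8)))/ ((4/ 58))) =-0.54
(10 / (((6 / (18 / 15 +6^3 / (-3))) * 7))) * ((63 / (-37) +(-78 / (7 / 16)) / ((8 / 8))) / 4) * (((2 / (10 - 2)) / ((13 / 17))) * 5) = 233784255 / 188552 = 1239.89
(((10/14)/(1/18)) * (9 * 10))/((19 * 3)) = 2700/133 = 20.30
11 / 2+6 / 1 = 23 / 2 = 11.50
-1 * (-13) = 13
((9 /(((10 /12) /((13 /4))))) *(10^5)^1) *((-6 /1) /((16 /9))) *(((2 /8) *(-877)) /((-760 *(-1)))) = 3417487.25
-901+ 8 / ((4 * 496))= -223447 / 248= -901.00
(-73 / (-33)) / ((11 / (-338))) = -24674 / 363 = -67.97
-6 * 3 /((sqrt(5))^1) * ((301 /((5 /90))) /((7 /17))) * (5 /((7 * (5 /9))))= -2131596 * sqrt(5) /35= -136182.67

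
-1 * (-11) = 11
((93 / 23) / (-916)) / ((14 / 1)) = -93 / 294952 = -0.00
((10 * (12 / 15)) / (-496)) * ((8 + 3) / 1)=-11 / 62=-0.18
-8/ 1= -8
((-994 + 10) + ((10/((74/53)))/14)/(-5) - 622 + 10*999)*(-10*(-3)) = 65142885/259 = 251516.93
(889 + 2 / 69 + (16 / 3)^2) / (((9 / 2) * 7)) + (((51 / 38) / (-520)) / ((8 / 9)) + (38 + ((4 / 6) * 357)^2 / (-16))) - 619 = -1205143771757 / 294503040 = -4092.13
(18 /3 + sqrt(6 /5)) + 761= sqrt(30) /5 + 767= 768.10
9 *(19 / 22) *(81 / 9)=1539 / 22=69.95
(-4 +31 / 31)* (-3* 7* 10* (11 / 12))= 1155 / 2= 577.50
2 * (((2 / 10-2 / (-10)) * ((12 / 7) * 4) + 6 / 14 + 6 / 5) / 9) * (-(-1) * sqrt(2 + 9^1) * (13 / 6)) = 221 * sqrt(11) / 105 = 6.98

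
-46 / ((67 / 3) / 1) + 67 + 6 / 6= 4418 / 67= 65.94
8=8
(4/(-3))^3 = -64/27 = -2.37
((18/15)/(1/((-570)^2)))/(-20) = -19494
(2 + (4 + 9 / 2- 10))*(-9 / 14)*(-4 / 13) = 9 / 91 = 0.10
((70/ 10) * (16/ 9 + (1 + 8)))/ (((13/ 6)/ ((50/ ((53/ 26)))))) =135800/ 159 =854.09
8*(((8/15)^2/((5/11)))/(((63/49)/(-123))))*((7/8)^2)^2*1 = -280.74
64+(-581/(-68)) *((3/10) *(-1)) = 41777/680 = 61.44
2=2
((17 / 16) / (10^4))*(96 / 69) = 17 / 115000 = 0.00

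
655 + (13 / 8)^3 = 337557 / 512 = 659.29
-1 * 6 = -6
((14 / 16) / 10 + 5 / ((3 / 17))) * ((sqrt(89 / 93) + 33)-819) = -893551 / 40 + 6821 * sqrt(8277) / 22320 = -22310.97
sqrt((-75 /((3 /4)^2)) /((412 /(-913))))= 10* sqrt(282117) /309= 17.19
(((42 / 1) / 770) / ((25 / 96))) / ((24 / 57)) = 684 / 1375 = 0.50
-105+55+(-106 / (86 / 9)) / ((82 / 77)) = -213029 / 3526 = -60.42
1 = 1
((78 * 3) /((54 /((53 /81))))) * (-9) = -689 /27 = -25.52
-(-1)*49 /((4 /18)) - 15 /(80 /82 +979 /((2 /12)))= 26556051 /120437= 220.50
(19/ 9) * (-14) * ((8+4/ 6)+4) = -10108/ 27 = -374.37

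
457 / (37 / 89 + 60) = 40673 / 5377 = 7.56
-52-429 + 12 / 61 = -29329 / 61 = -480.80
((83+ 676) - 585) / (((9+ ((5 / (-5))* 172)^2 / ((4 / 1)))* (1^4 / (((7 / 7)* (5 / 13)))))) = 174 / 19253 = 0.01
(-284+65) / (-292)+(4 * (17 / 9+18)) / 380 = 3281 / 3420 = 0.96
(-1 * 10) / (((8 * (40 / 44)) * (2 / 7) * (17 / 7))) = -539 / 272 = -1.98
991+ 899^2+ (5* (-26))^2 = 826092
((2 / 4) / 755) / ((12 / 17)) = 17 / 18120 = 0.00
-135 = -135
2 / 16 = 1 / 8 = 0.12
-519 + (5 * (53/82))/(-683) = -519.00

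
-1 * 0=0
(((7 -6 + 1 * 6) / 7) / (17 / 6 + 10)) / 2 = 0.04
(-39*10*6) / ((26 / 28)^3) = -2922.60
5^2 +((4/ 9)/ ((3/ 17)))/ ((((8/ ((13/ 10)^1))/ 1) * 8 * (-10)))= 1079779/ 43200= 24.99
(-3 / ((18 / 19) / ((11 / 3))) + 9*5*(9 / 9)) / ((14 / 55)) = 131.17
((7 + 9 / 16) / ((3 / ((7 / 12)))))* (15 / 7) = 605 / 192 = 3.15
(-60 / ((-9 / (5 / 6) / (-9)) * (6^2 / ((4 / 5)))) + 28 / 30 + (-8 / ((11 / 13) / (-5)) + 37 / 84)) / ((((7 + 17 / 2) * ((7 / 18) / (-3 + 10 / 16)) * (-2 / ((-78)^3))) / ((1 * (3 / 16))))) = -2227661988903 / 2673440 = -833256.77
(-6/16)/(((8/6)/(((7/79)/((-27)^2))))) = -7/204768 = -0.00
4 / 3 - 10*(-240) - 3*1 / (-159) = 381815 / 159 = 2401.35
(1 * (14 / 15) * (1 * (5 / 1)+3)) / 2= 56 / 15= 3.73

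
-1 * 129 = -129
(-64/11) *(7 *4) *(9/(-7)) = 2304/11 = 209.45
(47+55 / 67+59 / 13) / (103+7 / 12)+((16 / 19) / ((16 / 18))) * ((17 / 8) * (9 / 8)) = 1823547261 / 658253024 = 2.77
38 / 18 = 19 / 9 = 2.11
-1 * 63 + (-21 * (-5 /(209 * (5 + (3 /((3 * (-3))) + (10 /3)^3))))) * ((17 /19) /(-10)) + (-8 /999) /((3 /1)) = -1688579048831 /26801247924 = -63.00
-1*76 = -76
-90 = -90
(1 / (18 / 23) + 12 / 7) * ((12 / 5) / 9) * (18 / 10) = 754 / 525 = 1.44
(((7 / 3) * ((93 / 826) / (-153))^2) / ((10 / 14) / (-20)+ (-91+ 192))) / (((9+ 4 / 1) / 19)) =18259 / 998239592493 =0.00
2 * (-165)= -330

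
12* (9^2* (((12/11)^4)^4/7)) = 179707499645975396352/321648109045005127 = 558.71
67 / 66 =1.02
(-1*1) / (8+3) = -1 / 11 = -0.09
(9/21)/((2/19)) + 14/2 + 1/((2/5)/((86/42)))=340/21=16.19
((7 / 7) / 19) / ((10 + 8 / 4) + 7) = 1 / 361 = 0.00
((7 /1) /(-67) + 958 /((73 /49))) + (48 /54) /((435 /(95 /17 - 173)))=642.59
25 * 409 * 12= 122700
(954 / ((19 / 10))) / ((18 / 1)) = 530 / 19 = 27.89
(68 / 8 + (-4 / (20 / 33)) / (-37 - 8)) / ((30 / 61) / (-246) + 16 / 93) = 100557707 / 1977550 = 50.85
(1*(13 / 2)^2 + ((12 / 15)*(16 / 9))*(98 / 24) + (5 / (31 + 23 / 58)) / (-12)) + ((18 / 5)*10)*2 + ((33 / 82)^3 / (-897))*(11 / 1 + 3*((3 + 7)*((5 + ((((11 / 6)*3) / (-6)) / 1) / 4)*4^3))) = 1612718629902281 / 13509373377240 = 119.38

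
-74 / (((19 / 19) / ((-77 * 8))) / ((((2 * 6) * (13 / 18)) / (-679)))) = -169312 / 291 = -581.83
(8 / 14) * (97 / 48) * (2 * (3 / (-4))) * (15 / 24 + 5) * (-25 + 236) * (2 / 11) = -921015 / 2464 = -373.79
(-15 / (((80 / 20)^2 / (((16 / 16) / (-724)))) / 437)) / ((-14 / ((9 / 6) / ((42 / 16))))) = -6555 / 283808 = -0.02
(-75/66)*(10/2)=-125/22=-5.68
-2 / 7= -0.29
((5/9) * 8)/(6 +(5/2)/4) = 320/477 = 0.67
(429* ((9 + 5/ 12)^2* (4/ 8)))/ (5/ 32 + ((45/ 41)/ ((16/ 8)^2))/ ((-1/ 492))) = -1825967/ 12945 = -141.06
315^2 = 99225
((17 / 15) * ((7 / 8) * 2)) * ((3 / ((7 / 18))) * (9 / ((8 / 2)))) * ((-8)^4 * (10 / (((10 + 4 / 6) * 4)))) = 33048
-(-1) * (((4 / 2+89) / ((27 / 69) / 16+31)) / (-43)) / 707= -0.00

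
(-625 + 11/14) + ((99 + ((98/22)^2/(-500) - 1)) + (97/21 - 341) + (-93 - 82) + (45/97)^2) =-1037.42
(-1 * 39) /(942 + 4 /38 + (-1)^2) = -247 /5973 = -0.04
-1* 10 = -10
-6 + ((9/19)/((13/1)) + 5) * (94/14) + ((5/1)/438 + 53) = 61210823/757302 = 80.83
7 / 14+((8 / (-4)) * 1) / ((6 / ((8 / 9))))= 11 / 54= 0.20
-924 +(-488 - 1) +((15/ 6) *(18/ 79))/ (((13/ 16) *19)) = -27571149/ 19513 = -1412.96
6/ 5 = 1.20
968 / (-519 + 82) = -968 / 437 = -2.22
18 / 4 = 9 / 2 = 4.50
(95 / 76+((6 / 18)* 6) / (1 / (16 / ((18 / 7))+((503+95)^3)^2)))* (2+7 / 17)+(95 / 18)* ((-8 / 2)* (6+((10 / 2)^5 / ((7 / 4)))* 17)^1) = 314992521072134842849 / 1428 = 220582997949674259.70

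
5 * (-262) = -1310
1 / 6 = 0.17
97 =97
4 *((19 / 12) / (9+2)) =19 / 33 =0.58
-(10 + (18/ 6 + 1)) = -14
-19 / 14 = -1.36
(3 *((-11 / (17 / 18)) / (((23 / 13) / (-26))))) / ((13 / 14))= 216216 / 391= 552.98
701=701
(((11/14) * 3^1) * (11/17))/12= 121/952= 0.13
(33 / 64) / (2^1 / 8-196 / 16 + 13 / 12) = -99 / 2096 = -0.05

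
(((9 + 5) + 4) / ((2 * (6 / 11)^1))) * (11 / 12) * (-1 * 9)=-1089 / 8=-136.12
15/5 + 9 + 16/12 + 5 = 55/3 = 18.33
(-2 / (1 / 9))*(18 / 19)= -324 / 19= -17.05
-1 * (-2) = 2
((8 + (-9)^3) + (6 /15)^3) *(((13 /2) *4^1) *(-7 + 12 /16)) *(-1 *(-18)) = 10543689 /5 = 2108737.80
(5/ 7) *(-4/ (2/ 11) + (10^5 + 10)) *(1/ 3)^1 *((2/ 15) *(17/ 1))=485656/ 9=53961.78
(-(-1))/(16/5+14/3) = 15/118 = 0.13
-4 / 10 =-2 / 5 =-0.40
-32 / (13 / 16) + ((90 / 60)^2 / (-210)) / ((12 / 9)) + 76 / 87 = -48792899 / 1266720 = -38.52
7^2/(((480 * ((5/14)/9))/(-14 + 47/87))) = -34.63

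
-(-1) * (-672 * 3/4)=-504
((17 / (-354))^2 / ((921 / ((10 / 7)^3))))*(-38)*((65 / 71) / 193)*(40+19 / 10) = -0.00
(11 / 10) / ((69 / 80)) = 88 / 69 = 1.28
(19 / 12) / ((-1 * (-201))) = 19 / 2412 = 0.01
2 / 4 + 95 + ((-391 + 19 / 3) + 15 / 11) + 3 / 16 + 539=132731 / 528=251.38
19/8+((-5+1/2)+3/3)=-9/8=-1.12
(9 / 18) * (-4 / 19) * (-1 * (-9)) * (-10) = 180 / 19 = 9.47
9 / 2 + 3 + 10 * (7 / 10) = 29 / 2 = 14.50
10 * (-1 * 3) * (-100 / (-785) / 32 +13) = -244995 / 628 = -390.12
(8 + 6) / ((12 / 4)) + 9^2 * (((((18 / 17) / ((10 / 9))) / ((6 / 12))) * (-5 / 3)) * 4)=-1024.51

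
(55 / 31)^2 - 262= -248757 / 961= -258.85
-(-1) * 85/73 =85/73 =1.16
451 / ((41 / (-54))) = -594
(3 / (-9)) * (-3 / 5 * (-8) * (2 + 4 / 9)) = -176 / 45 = -3.91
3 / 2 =1.50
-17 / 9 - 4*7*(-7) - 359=-1484 / 9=-164.89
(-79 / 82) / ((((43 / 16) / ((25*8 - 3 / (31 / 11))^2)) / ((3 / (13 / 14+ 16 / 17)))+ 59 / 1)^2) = -94384827603038516802048 / 341030792578911832715180999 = -0.00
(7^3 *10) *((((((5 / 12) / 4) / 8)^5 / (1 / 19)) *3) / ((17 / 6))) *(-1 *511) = -52034171875 / 3942779977728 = -0.01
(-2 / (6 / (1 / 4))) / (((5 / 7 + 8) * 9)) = -7 / 6588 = -0.00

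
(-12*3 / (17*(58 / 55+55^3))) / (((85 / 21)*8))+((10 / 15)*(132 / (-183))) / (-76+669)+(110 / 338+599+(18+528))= 111097027202374155263 / 97000469606770314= 1145.32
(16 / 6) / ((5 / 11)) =88 / 15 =5.87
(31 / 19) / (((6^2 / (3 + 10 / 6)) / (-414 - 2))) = -45136 / 513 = -87.98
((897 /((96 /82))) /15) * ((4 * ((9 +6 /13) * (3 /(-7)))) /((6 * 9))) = -38663 /2520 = -15.34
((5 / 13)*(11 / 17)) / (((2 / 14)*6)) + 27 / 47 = 53897 / 62322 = 0.86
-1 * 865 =-865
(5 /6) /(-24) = -5 /144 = -0.03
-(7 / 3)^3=-343 / 27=-12.70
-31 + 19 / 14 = -415 / 14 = -29.64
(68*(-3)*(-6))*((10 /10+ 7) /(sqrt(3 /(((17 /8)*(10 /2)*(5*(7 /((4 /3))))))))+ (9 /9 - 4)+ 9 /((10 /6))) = 14688 /5+ 6120*sqrt(238) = 97352.36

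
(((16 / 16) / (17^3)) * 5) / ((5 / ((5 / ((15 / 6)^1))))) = 2 / 4913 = 0.00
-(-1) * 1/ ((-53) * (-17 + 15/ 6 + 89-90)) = 2/ 1643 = 0.00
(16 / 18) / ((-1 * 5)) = -8 / 45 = -0.18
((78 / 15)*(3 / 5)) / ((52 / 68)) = 4.08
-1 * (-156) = 156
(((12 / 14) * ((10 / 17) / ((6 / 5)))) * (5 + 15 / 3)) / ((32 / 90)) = 5625 / 476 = 11.82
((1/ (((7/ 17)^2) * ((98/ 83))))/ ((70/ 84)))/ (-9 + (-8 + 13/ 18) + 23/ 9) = -0.44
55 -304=-249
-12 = -12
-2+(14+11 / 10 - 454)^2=19263121 / 100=192631.21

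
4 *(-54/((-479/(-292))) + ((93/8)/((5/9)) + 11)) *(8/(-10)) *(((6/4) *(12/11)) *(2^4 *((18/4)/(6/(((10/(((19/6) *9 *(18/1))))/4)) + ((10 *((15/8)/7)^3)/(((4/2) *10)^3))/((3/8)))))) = 3851368464384/12658387889345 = 0.30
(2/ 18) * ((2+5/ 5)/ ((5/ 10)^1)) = 2/ 3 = 0.67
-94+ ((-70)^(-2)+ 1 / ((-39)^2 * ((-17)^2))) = -202465036931 / 2153888100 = -94.00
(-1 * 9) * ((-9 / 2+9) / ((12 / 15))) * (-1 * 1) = 405 / 8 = 50.62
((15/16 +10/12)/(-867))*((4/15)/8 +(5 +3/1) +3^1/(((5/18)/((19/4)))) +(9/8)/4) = -28615/235008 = -0.12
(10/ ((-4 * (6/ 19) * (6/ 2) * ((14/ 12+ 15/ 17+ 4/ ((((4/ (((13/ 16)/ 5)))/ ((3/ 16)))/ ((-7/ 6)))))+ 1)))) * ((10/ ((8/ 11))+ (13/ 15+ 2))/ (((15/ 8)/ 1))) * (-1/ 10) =0.78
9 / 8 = 1.12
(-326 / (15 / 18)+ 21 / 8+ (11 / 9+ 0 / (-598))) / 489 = -139447 / 176040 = -0.79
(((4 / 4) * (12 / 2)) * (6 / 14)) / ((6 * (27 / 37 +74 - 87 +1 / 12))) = -1332 / 37877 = -0.04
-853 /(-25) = 853 /25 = 34.12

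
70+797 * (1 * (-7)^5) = -13395109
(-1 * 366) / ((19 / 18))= -6588 / 19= -346.74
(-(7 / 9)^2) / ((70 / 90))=-7 / 9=-0.78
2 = 2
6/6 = 1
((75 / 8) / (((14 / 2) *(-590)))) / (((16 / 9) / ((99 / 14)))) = -13365 / 1480192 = -0.01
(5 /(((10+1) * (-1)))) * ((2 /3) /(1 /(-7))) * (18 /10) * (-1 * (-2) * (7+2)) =756 /11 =68.73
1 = 1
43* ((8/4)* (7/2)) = 301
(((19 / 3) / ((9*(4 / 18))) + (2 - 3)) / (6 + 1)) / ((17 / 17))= 13 / 42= 0.31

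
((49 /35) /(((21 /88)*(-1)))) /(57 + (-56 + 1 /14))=-5.48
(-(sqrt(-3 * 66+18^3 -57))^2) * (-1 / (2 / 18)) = 50193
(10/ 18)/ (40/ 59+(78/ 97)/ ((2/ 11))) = 28615/ 262719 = 0.11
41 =41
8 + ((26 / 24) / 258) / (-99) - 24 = -4904077 / 306504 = -16.00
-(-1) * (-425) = -425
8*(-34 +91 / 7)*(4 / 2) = -336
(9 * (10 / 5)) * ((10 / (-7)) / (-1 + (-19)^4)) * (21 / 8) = -3 / 5792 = -0.00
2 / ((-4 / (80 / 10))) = -4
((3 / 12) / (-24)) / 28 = -0.00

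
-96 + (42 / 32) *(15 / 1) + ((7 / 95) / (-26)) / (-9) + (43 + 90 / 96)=-2878757 / 88920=-32.37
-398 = -398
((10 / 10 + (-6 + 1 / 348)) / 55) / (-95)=1739 / 1818300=0.00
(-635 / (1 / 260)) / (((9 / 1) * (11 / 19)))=-3136900 / 99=-31685.86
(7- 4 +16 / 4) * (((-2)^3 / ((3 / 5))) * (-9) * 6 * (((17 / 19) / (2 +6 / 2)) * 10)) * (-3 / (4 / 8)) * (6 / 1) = -324682.11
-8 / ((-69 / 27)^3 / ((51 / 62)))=148716 / 377177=0.39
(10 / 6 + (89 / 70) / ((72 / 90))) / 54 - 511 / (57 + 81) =-760051 / 208656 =-3.64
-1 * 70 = -70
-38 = -38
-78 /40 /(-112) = 39 /2240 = 0.02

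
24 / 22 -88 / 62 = -112 / 341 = -0.33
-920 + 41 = -879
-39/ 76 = -0.51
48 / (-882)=-8 / 147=-0.05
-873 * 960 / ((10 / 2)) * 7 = -1173312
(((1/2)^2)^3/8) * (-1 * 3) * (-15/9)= 5/512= 0.01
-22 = -22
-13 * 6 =-78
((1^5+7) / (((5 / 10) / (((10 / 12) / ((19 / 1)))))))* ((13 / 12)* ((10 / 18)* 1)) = 650 / 1539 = 0.42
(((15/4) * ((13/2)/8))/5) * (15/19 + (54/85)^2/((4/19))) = 1811277/1098200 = 1.65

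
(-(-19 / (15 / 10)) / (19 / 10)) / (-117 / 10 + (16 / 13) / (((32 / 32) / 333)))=2600 / 155277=0.02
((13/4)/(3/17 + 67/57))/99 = 4199/172920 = 0.02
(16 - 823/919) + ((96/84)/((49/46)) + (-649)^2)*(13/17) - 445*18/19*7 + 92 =32504646449074/101815091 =319251.75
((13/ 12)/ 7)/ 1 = 13/ 84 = 0.15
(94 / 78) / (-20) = -47 / 780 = -0.06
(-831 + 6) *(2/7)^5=-26400/16807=-1.57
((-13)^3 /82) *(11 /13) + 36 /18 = -20.67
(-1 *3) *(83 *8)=-1992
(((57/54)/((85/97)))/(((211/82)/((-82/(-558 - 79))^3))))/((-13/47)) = -1958161948648/542382339160935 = -0.00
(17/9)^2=289/81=3.57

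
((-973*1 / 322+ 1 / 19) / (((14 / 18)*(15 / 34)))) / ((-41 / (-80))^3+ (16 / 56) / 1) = -20.59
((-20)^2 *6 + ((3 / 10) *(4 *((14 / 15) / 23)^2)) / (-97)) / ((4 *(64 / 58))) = 167408661079 / 307878000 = 543.75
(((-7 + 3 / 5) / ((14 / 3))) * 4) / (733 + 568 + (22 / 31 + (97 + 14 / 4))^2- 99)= -246016 / 513287985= -0.00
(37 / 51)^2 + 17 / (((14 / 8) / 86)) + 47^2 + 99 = 57241987 / 18207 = 3143.95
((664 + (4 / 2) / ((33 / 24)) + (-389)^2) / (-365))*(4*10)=-13374808 / 803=-16656.05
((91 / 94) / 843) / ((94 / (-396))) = -3003 / 620729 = -0.00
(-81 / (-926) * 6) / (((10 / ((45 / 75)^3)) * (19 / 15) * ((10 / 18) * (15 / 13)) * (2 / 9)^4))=5036466357 / 879700000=5.73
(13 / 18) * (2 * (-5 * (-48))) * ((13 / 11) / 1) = 13520 / 33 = 409.70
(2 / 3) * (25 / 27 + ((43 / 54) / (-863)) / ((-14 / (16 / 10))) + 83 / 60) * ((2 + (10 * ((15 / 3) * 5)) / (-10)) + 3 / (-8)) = -469586359 / 13048560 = -35.99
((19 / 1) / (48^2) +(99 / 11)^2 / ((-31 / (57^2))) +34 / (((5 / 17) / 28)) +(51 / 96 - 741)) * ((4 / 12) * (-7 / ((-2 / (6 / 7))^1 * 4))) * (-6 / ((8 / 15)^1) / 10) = 2140214119 / 1269760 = 1685.53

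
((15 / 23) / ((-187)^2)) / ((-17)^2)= 0.00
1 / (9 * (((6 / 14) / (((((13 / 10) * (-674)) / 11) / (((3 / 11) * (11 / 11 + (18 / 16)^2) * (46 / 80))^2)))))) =-163.60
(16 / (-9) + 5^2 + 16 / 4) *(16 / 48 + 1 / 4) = 1715 / 108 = 15.88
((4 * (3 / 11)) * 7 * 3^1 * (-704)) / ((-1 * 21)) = 768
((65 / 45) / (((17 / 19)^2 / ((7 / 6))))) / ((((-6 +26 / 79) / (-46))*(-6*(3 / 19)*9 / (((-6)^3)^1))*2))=162016439 / 749088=216.28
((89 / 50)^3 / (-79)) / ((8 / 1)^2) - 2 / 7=-1268934783 / 4424000000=-0.29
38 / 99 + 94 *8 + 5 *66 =107156 / 99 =1082.38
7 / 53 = 0.13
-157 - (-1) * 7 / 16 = -2505 / 16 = -156.56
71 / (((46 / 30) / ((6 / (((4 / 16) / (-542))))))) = -602326.96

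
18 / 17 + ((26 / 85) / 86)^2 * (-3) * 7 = 14141301 / 13359025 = 1.06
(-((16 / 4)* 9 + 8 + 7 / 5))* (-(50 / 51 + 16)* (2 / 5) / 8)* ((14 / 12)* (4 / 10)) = 688037 / 38250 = 17.99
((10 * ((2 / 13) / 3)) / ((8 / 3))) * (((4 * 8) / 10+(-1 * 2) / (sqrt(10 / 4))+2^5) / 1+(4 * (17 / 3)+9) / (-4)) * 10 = 8185 / 156- 10 * sqrt(10) / 13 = 50.04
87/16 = 5.44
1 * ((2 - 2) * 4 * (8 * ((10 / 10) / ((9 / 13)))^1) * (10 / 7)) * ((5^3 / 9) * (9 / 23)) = 0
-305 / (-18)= 305 / 18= 16.94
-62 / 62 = -1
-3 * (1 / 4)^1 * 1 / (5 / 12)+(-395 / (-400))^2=-5279 / 6400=-0.82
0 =0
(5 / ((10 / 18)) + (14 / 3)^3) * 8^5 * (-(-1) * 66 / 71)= 2153316352 / 639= 3369822.15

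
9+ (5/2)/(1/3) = 33/2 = 16.50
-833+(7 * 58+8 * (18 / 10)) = -2063 / 5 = -412.60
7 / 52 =0.13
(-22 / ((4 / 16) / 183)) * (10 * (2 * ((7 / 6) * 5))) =-1878800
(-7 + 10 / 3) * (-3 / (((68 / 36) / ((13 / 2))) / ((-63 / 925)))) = -81081 / 31450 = -2.58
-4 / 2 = -2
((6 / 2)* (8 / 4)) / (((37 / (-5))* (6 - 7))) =30 / 37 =0.81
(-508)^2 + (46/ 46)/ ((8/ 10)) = 1032261/ 4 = 258065.25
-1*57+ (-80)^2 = 6343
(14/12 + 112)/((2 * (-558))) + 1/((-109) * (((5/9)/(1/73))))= -27074279/266400360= -0.10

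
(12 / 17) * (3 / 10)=18 / 85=0.21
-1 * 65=-65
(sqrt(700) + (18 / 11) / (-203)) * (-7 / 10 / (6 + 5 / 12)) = -2.89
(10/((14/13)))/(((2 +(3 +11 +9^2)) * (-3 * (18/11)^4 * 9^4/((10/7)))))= -4758325/4910425557912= -0.00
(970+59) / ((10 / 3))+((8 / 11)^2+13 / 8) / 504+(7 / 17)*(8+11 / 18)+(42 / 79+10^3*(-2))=-5527429289209 / 3276060480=-1687.22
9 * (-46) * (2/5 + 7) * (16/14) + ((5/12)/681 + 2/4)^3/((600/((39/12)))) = -32100979120828914799/9168416954726400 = -3501.26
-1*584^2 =-341056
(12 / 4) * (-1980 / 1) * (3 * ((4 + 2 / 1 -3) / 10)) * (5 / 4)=-6682.50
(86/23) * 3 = 258/23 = 11.22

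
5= 5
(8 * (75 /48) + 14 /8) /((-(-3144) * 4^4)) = 19 /1073152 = 0.00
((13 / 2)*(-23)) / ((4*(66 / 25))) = -7475 / 528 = -14.16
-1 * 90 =-90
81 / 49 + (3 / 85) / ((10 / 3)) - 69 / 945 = 596249 / 374850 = 1.59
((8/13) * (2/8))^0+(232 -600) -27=-394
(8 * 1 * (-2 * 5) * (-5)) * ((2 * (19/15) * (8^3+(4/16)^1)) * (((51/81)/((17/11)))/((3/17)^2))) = 1650155320/243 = 6790762.63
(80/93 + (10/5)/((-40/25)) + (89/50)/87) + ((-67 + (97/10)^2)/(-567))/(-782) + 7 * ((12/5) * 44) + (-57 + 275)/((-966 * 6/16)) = 130785034981/177160536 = 738.23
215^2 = 46225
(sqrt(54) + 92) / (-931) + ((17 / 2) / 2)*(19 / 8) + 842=25382633 / 29792-3*sqrt(6) / 931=851.99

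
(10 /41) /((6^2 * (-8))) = -5 /5904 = -0.00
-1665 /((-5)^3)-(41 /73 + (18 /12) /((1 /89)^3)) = -3859658707 /3650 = -1057440.74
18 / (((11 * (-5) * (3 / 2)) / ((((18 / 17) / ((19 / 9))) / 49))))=-1944 / 870485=-0.00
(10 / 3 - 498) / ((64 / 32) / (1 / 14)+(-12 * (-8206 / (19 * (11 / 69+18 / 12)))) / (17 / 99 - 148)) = -23624124335 / 328221237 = -71.98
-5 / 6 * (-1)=0.83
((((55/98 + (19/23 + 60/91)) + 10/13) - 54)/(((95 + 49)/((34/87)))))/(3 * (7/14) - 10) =115369/7059528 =0.02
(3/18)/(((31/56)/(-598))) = -16744/93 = -180.04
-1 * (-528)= 528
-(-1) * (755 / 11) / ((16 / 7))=5285 / 176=30.03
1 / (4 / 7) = 7 / 4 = 1.75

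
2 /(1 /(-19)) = -38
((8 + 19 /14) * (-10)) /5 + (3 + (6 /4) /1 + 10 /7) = -179 /14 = -12.79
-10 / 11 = -0.91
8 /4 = 2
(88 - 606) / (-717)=518 / 717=0.72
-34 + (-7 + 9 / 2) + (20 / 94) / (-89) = -305379 / 8366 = -36.50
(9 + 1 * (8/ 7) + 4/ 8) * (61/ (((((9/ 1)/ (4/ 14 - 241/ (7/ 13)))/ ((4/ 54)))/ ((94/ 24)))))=-1337509973/ 142884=-9360.81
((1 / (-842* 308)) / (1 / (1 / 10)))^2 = 1 / 6725516089600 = 0.00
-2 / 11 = -0.18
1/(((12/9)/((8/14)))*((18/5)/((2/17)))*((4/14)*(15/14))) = 7/153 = 0.05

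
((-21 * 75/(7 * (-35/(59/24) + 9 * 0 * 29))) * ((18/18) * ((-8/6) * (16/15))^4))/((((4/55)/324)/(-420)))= -120982368.71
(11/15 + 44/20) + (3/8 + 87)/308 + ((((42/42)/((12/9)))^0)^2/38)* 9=3.45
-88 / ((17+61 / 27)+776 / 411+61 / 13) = -4231656 / 1242551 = -3.41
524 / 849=0.62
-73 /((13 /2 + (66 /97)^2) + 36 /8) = -686857 /107855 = -6.37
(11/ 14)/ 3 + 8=347/ 42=8.26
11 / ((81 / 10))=1.36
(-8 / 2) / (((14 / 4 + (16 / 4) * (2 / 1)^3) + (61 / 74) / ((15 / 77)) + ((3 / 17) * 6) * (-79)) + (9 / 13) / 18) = 981240 / 10763483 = 0.09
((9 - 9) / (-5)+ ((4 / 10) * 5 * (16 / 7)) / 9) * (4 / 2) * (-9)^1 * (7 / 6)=-32 / 3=-10.67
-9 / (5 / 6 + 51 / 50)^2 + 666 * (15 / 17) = 585.03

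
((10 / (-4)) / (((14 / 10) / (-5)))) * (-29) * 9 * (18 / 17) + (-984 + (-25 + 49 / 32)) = -13232441 / 3808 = -3474.91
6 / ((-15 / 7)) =-14 / 5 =-2.80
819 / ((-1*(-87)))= 273 / 29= 9.41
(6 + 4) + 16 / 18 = 98 / 9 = 10.89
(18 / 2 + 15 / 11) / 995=114 / 10945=0.01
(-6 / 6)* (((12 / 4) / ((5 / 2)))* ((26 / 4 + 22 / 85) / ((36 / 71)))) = -27193 / 1700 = -16.00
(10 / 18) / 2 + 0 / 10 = 5 / 18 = 0.28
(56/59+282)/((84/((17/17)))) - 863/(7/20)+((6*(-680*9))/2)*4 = -188086013/2478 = -75902.35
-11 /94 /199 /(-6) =11 /112236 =0.00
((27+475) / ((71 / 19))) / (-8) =-4769 / 284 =-16.79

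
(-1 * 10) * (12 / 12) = -10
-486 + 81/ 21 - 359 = -841.14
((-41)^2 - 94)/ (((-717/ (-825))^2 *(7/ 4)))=480067500/ 399847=1200.63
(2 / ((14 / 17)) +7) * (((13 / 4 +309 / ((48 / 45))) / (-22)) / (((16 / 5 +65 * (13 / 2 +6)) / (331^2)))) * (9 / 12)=-12646.93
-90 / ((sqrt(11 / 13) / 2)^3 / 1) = -925.04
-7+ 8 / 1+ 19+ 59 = 79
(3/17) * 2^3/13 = 24/221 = 0.11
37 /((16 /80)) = 185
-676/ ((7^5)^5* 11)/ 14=-338/ 103262283714125297362139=-0.00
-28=-28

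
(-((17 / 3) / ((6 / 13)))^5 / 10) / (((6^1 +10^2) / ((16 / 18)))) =-527182965101 / 2253309840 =-233.96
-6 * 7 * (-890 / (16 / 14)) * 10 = 327075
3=3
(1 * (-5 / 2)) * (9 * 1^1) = -45 / 2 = -22.50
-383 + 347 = -36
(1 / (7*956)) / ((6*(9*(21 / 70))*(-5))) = -0.00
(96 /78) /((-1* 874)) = -8 /5681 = -0.00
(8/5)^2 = 64/25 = 2.56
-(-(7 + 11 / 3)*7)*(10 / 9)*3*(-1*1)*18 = -4480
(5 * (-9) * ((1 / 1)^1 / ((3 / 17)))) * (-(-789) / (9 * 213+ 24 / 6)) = -11835 / 113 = -104.73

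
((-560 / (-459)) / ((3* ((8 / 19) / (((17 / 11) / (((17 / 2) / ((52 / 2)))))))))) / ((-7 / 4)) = -39520 / 15147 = -2.61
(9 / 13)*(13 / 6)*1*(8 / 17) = 12 / 17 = 0.71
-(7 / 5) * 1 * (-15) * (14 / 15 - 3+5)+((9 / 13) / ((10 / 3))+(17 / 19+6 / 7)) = 63.56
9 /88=0.10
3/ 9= 0.33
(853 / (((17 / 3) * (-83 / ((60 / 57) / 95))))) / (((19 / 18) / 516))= -95071968 / 9678049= -9.82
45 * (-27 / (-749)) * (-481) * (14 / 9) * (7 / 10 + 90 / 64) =-4376619 / 1712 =-2556.44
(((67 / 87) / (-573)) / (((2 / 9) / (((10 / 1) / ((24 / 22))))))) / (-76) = 3685 / 5051568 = 0.00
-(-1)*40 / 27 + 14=418 / 27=15.48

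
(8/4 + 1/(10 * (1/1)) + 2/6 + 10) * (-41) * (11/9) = -168223/270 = -623.05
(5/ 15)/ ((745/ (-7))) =-7/ 2235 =-0.00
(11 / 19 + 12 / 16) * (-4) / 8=-101 / 152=-0.66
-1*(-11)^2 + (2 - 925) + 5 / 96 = -100219 / 96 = -1043.95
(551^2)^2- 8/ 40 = 460867836004/ 5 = 92173567200.80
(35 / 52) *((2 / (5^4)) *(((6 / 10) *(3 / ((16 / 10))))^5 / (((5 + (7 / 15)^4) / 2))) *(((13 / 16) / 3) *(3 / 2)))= 167403915 / 267938430976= 0.00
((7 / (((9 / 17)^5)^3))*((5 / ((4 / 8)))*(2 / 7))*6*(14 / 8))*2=400739227211374211020 / 68630377364883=5839094.04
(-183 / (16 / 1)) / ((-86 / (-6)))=-549 / 688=-0.80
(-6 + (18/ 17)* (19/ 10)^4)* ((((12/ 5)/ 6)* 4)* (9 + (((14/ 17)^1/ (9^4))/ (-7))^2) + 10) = 6707293369047103/ 35248090045500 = 190.29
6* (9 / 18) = 3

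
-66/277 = -0.24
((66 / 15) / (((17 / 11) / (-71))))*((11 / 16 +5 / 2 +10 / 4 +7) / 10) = -1743973 / 6800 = -256.47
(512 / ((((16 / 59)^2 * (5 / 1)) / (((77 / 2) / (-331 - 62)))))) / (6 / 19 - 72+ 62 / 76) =10185406 / 5291745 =1.92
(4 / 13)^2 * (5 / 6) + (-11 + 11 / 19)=-99626 / 9633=-10.34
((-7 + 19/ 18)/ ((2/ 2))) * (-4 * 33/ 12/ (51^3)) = 1177/ 2387718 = 0.00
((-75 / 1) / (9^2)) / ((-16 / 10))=0.58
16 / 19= 0.84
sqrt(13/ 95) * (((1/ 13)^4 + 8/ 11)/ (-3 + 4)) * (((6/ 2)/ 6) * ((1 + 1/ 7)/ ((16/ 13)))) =228499 * sqrt(1235)/ 64284220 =0.12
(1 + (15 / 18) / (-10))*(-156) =-143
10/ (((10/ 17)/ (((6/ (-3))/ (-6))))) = 17/ 3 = 5.67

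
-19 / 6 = -3.17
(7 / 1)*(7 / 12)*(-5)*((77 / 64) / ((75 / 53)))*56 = -1399783 / 1440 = -972.07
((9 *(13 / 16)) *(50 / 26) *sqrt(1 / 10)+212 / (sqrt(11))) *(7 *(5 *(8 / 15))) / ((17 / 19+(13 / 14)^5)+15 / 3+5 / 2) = 140.47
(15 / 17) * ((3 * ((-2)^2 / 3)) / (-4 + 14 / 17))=-10 / 9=-1.11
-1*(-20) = 20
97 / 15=6.47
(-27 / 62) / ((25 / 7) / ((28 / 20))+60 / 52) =-17199 / 146320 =-0.12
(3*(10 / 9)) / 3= 10 / 9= 1.11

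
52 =52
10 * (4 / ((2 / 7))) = 140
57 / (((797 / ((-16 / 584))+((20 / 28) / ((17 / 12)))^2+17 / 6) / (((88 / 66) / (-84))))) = 38437 / 1235720543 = 0.00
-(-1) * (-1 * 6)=-6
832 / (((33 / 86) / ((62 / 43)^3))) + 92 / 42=925660046 / 142373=6501.65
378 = 378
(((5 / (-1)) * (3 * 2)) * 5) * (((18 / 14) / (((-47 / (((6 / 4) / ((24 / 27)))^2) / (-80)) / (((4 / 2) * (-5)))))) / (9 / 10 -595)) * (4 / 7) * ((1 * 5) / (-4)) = 307546875 / 27364246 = 11.24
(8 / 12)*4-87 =-253 / 3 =-84.33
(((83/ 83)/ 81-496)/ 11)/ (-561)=40175/ 499851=0.08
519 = 519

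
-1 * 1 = -1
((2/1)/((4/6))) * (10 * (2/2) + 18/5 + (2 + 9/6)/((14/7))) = 921/20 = 46.05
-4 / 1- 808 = -812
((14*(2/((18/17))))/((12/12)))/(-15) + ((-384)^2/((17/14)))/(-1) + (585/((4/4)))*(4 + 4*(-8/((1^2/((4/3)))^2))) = -349703186/2295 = -152376.12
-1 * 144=-144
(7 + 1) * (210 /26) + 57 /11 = 9981 /143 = 69.80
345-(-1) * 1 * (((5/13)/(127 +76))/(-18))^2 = 778471801405/2256440004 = 345.00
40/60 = 2/3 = 0.67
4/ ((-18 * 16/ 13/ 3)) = -0.54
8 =8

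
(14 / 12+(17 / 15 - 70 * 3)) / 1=-2077 / 10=-207.70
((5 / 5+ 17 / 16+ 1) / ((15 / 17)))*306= 42483 / 40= 1062.08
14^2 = 196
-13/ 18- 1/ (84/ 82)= -107/ 63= -1.70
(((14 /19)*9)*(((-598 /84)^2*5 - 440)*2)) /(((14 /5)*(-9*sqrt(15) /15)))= 1645775*sqrt(15) /16758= 380.36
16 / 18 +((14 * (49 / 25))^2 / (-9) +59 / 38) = -17360773 / 213750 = -81.22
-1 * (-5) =5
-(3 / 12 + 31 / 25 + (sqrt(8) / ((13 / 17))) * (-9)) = -149 / 100 + 306 * sqrt(2) / 13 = 31.80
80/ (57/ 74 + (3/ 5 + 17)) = 29600/ 6797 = 4.35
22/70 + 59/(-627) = 4832/21945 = 0.22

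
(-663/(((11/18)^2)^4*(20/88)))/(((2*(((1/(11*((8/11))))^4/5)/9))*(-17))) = 15843353240272896/19487171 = 813014533.52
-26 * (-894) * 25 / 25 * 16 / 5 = 371904 / 5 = 74380.80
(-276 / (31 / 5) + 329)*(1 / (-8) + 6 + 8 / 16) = 449769 / 248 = 1813.58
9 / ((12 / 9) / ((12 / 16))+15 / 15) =81 / 25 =3.24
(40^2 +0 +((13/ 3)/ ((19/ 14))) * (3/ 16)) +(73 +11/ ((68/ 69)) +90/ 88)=47916701/ 28424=1685.78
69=69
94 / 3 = 31.33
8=8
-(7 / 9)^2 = -49 / 81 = -0.60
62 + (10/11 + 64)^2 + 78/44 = 1035025/242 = 4276.96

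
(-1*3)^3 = -27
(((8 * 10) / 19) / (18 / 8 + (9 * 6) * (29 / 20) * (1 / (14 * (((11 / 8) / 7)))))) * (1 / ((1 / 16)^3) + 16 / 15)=216325120 / 385263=561.50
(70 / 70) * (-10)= -10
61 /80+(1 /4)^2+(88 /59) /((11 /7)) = 1.77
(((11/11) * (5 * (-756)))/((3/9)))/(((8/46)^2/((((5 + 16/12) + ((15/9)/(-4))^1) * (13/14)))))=-65916045/32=-2059876.41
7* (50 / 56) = 25 / 4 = 6.25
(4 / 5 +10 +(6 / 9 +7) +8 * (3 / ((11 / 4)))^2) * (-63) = -1066737 / 605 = -1763.20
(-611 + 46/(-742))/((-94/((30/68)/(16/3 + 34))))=1275210/17489311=0.07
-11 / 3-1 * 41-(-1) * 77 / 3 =-19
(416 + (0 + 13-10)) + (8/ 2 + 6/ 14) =2964/ 7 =423.43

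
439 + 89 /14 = 6235 /14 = 445.36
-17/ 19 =-0.89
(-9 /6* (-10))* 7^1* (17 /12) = 595 /4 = 148.75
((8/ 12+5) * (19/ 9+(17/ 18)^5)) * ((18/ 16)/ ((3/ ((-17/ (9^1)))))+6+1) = 13884761815/ 136048896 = 102.06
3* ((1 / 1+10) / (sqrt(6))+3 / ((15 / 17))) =51 / 5+11* sqrt(6) / 2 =23.67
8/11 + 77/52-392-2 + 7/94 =-10530933/26884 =-391.72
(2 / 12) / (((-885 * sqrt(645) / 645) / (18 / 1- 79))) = 61 * sqrt(645) / 5310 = 0.29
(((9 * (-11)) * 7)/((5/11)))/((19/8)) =-60984/95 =-641.94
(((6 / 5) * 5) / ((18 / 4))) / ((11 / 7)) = 28 / 33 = 0.85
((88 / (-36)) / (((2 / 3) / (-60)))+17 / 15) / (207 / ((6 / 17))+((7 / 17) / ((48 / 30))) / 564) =84809056 / 224934655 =0.38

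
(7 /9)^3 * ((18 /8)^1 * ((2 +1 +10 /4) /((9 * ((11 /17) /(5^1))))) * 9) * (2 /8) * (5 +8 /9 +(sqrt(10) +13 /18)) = 109.93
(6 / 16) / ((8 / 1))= 3 / 64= 0.05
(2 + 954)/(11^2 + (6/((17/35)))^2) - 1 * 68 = -5100408/79069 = -64.51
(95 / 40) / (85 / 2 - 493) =-19 / 3604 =-0.01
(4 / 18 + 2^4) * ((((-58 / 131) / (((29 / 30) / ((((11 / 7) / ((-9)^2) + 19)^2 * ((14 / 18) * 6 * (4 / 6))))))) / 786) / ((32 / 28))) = -84895098880 / 9120059001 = -9.31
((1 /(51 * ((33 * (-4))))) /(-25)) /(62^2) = 1 /646945200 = 0.00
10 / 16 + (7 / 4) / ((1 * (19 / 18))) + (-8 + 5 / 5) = -717 / 152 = -4.72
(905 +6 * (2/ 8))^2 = 3286969/ 4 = 821742.25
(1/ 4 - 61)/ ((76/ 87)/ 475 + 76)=-528525/ 661216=-0.80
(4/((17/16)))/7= 64/119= 0.54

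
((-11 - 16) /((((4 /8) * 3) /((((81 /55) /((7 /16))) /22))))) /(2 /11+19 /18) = -209952 /94325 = -2.23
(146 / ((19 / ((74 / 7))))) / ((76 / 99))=267399 / 2527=105.82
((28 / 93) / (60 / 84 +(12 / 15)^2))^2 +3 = 1481427043 / 485805681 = 3.05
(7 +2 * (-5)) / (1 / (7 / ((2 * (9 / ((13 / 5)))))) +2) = -273 / 272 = -1.00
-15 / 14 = -1.07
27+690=717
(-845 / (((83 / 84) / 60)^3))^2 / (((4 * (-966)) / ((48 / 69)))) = -1114569969681943756800000000 / 172951457512201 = -6444409233170.62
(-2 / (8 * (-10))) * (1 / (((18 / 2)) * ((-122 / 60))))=-1 / 732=-0.00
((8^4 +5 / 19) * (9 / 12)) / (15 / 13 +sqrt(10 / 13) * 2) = -9105993 / 4484 +3035331 * sqrt(130) / 11210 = 1056.48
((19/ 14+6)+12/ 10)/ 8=599/ 560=1.07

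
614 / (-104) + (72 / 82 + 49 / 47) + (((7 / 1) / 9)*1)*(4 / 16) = -854219 / 225459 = -3.79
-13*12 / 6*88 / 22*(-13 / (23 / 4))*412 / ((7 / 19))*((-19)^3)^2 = 1991632046178944 / 161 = 12370385379993.44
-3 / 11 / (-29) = 0.01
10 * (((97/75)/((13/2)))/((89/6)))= 776/5785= 0.13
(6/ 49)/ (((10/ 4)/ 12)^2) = 3456/ 1225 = 2.82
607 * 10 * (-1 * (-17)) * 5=515950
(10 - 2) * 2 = 16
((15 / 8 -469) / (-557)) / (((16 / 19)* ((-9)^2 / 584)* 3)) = 5183219 / 2165616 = 2.39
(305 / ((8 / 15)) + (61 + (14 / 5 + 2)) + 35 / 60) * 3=76591 / 40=1914.78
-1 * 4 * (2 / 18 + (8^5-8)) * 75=-29484100 / 3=-9828033.33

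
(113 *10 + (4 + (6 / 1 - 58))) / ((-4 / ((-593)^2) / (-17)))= 3234115853 / 2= 1617057926.50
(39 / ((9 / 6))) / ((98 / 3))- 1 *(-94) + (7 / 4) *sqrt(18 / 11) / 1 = 21 *sqrt(22) / 44 + 4645 / 49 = 97.03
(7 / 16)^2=49 / 256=0.19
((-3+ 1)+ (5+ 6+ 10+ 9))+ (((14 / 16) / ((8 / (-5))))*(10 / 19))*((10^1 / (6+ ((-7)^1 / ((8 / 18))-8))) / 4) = 605227 / 21584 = 28.04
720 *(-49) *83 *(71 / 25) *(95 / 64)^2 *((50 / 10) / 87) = -7818095775 / 7424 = -1053084.02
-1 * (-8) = 8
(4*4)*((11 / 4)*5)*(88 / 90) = 1936 / 9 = 215.11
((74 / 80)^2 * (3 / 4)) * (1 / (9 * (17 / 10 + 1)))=1369 / 51840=0.03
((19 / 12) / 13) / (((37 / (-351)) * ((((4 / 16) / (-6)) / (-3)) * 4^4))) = -1539 / 4736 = -0.32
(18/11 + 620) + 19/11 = 6857/11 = 623.36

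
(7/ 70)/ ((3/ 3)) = 1/ 10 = 0.10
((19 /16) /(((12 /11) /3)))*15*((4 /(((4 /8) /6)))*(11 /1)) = 103455 /4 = 25863.75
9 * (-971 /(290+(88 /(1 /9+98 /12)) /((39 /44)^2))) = -73352253 /2547742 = -28.79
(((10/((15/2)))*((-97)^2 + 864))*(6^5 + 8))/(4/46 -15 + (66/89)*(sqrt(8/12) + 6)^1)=-14024169115100704/1371712035 -331305363100096*sqrt(6)/1371712035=-10815461.14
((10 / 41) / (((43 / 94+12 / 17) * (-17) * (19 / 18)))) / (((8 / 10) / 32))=-676800 / 1448161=-0.47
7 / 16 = 0.44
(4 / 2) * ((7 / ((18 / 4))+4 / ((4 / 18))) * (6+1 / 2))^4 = 3425579835392 / 6561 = 522112457.76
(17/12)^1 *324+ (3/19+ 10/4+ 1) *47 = 23975/38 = 630.92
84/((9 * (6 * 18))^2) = 7/78732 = 0.00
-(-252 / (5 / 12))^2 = -365783.04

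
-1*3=-3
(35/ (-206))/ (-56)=5/ 1648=0.00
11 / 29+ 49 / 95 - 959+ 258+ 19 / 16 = -30808279 / 44080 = -698.92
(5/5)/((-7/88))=-88/7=-12.57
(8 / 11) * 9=72 / 11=6.55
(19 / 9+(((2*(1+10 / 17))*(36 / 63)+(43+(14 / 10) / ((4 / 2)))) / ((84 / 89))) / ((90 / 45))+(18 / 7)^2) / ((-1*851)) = -19693441 / 510395760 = -0.04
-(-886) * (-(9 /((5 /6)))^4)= -12053932.19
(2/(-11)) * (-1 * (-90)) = -180/11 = -16.36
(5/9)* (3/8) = 0.21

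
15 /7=2.14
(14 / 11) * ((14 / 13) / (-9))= -196 / 1287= -0.15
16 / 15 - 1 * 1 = 1 / 15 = 0.07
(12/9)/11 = 4/33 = 0.12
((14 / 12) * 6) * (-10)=-70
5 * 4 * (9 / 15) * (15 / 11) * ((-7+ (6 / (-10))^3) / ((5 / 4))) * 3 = -35424 / 125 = -283.39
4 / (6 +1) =4 / 7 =0.57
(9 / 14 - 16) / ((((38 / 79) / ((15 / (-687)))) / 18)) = 12.55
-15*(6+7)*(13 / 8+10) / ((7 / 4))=-18135 / 14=-1295.36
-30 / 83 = -0.36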